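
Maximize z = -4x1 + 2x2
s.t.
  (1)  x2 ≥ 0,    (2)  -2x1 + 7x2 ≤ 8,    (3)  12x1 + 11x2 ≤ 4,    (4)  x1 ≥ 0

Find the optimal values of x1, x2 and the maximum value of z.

Corner points and z = -4x1 + 2x2:
  (1/3, 0) → z = -4/3
  (0, 0) → z = 0
  (0, 4/11) → z = 8/11

At the optimal vertex, 12x1 + 11x2 = 4 and x1 = 0.
Solving simultaneously gives x1 = 0, x2 = 4/11.

x1 = 0, x2 = 4/11, maximum z = 8/11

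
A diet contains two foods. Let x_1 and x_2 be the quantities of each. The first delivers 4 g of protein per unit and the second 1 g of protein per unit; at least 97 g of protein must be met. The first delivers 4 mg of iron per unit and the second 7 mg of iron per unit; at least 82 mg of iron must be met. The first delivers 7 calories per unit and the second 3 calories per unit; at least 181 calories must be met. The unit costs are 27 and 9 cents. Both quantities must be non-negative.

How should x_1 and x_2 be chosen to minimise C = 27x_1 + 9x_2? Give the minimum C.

x_1 = 22, x_2 = 9, minimum C = 675

Vertices and C = 27x_1 + 9x_2:
  (0, 97) → C = 873
  (181/7, 0) → C = 4887/7
  (22, 9) → C = 675
The feasible region is unbounded (it extends along (0, 1), (1, 0)), but C strictly increases along every unbounded feasible direction, so there is no improving ray and the minimum is attained at a vertex.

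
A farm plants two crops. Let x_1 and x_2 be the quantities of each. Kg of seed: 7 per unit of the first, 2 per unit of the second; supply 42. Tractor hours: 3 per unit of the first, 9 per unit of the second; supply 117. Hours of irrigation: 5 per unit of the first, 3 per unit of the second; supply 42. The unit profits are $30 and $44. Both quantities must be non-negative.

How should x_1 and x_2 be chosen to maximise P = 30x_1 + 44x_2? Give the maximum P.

Corner points and P = 30x_1 + 44x_2:
  (0, 0) → P = 0
  (0, 13) → P = 572
  (6, 0) → P = 180
  (42/11, 84/11) → P = 4956/11
  (3/4, 51/4) → P = 1167/2

The optimum lies where 3x_1 + 9x_2 = 117 and 5x_1 + 3x_2 = 42.
Solving simultaneously gives x_1 = 3/4, x_2 = 51/4.

x_1 = 3/4, x_2 = 51/4, maximum P = 1167/2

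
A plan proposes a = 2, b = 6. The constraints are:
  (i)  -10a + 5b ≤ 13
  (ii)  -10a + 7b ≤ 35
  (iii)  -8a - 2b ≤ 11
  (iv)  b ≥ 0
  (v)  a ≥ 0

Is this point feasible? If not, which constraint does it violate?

(i): 10 ≤ 13 ✓
(ii): 22 ≤ 35 ✓
(iii): -28 ≤ 11 ✓
(iv): 6 ≥ 0 ✓
(v): 2 ≥ 0 ✓

feasible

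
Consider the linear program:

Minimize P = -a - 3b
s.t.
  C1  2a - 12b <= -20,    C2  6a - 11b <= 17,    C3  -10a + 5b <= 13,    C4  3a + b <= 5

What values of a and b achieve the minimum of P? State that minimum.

Feasible corners and P = -a - 3b:
  (-28/55, 87/55) → P = -233/55
  (20/19, 35/19) → P = -125/19
  (12/25, 89/25) → P = -279/25

The binding constraints are -10a + 5b = 13 and 3a + b = 5.
Solving simultaneously gives a = 12/25, b = 89/25.

a = 12/25, b = 89/25, minimum P = -279/25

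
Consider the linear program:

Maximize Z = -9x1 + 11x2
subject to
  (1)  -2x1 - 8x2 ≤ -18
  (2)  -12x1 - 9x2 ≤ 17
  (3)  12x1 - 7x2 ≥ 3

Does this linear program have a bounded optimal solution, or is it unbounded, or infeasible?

unbounded

From the feasible point (15/11, 21/11), moving in the direction (7, 12) keeps every constraint satisfied while Z increases without bound.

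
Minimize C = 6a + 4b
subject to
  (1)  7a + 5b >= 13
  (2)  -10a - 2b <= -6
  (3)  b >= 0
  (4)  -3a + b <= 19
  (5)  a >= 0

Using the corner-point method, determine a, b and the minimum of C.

a = 1/9, b = 22/9, minimum C = 94/9

Extreme points and C = 6a + 4b:
  (1/9, 22/9) → C = 94/9
  (13/7, 0) → C = 78/7
  (0, 3) → C = 12
  (0, 19) → C = 76
The feasible region is unbounded (it extends along (1, 0), (1, 3)), but C strictly increases along every unbounded feasible direction, so there is no improving ray and the minimum is attained at a vertex.

The optimum lies where 7a + 5b = 13 and -10a - 2b = -6.
Solving simultaneously gives a = 1/9, b = 22/9.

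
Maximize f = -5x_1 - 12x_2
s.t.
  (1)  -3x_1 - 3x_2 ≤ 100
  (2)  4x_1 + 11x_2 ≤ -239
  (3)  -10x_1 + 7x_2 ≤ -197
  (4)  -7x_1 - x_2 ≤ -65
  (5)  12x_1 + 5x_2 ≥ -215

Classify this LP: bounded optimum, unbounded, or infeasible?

unbounded

From the feasible point (295/18, -895/18), moving in the direction (3, -3) keeps every constraint satisfied while f increases without bound.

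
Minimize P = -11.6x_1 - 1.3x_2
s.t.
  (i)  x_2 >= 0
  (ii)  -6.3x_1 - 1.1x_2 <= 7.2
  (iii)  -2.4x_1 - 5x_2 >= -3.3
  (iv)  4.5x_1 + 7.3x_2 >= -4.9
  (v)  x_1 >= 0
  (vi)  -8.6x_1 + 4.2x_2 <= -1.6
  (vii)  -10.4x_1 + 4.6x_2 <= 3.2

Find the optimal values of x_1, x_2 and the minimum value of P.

x_1 = 1.375, x_2 = 0, minimum P = -15.95

Extreme points and P = -11.6x_1 - 1.3x_2:
  (11/8, 0) → P = -319/20
  (8/43, 0) → P = -464/215
  (1093/2654, 1227/2654) → P = -142739/26540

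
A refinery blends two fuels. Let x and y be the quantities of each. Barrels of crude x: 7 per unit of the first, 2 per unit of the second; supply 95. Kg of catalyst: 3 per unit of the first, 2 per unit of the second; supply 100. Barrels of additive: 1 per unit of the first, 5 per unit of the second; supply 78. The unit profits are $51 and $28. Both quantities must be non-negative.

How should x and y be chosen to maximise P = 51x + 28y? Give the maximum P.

Feasible corners and P = 51x + 28y:
  (0, 0) → P = 0
  (0, 78/5) → P = 2184/5
  (95/7, 0) → P = 4845/7
  (29/3, 41/3) → P = 2627/3

The optimum lies where 7x + 2y = 95 and x + 5y = 78.
Solving simultaneously gives x = 29/3, y = 41/3.

x = 29/3, y = 41/3, maximum P = 2627/3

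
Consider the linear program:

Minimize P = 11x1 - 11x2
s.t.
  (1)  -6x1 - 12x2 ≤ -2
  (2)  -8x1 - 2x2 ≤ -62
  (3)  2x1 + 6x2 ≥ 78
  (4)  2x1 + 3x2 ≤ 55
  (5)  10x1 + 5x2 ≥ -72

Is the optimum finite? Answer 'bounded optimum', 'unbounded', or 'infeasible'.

bounded optimum

Corner points and P = 11x1 - 11x2:
  (54/11, 125/11) → P = -71
  (19/5, 79/5) → P = -132
  (16, 23/3) → P = 275/3
The feasible region has finitely many vertices and no improving ray; the minimum is -132 at (19/5, 79/5).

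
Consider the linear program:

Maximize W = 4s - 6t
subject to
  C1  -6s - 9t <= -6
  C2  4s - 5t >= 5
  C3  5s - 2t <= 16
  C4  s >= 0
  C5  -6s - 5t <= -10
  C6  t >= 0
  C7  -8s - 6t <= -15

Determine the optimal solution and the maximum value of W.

Vertices and W = 4s - 6t:
  (70/17, 39/17) → W = 46/17
  (105/64, 5/16) → W = 75/16
  (16/5, 0) → W = 64/5
  (15/8, 0) → W = 15/2

s = 16/5, t = 0, maximum W = 64/5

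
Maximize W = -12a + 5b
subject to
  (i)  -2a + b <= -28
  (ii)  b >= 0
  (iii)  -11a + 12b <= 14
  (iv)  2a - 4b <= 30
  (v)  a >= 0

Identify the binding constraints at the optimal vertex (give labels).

Feasible corners and W = -12a + 5b:
  (14, 0) → W = -168
  (350/13, 336/13) → W = -2520/13
  (15, 0) → W = -180
The feasible region is unbounded (it extends along (2, 1), (12, 11)), but W strictly decreases along every unbounded feasible direction, so there is no improving ray and the maximum is attained at a vertex.

The maximum is at (14, 0). Substituting into each constraint, equality holds for (i) and (ii); the remaining constraints have slack.

(i) and (ii)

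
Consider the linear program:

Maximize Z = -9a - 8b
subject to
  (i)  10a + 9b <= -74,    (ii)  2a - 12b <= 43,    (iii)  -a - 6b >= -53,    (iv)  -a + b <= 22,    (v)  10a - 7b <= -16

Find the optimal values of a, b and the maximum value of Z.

a = -307/10, b = -87/10, maximum Z = 3459/10

Feasible corners and Z = -9a - 8b:
  (-272/19, 146/19) → Z = 1280/19
  (-331/80, -29/8) → Z = 5299/80
  (-307/10, -87/10) → Z = 3459/10
  (-493/106, -231/53) → Z = 8133/106

The optimum lies where 2a - 12b = 43 and -a + b = 22.
Solving simultaneously gives a = -307/10, b = -87/10.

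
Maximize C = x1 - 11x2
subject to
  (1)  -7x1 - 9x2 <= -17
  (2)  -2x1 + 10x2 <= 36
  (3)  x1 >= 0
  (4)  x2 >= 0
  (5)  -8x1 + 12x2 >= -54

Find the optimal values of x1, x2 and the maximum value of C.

Extreme points and C = x1 - 11x2:
  (0, 17/9) → C = -187/9
  (17/7, 0) → C = 17/7
  (0, 18/5) → C = -198/5
  (243/14, 99/14) → C = -423/7
  (27/4, 0) → C = 27/4

At the optimal vertex, x2 = 0 and -8x1 + 12x2 = -54.
Solving simultaneously gives x1 = 27/4, x2 = 0.

x1 = 27/4, x2 = 0, maximum C = 27/4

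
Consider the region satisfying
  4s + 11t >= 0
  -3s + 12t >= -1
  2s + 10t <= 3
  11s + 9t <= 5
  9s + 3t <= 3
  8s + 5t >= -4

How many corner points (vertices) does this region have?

The feasible vertices (each the meet of two boundaries and inside every other half-plane) are:
  (11/81, -4/81)
  (-11/17, 4/17)
  (1/3, 0)
  (1/4, 1/4)
  (-11/14, 16/35)

5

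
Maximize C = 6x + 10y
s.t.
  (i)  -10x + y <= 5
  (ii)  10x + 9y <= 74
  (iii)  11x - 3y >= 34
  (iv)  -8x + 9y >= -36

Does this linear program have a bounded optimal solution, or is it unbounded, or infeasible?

bounded optimum

Extreme points and C = 6x + 10y:
  (176/43, 158/43) → C = 2636/43
  (55/9, 116/81) → C = 4130/81
  (66/25, -124/75) → C = -52/75
The feasible region has finitely many vertices and no improving ray; the maximum is 2636/43 at (176/43, 158/43).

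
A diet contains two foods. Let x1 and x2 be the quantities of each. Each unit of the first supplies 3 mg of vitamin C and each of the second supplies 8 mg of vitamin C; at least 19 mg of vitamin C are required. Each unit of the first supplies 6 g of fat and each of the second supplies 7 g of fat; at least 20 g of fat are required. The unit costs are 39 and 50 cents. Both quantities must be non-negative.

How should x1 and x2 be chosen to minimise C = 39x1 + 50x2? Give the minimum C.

Feasible corners and C = 39x1 + 50x2:
  (0, 20/7) → C = 1000/7
  (19/3, 0) → C = 247
  (1, 2) → C = 139
The feasible region is unbounded (it extends along (0, 1), (1, 0)), but C strictly increases along every unbounded feasible direction, so there is no improving ray and the minimum is attained at a vertex.

At the optimal vertex, 3x1 + 8x2 = 19 and 6x1 + 7x2 = 20.
Solving simultaneously gives x1 = 1, x2 = 2.

x1 = 1, x2 = 2, minimum C = 139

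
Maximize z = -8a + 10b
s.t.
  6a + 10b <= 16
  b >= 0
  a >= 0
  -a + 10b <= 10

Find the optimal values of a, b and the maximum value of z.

a = 0, b = 1, maximum z = 10

Feasible corners and z = -8a + 10b:
  (8/3, 0) → z = -64/3
  (6/7, 38/35) → z = 4
  (0, 0) → z = 0
  (0, 1) → z = 10

The optimum lies where a = 0 and -a + 10b = 10.
Solving simultaneously gives a = 0, b = 1.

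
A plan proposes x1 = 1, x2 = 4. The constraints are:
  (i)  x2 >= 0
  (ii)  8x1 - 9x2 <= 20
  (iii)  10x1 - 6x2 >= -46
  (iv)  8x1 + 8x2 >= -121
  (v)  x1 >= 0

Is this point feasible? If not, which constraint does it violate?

(i): 4 ≥ 0 ✓
(ii): -28 ≤ 20 ✓
(iii): -14 ≥ -46 ✓
(iv): 40 ≥ -121 ✓
(v): 1 ≥ 0 ✓

feasible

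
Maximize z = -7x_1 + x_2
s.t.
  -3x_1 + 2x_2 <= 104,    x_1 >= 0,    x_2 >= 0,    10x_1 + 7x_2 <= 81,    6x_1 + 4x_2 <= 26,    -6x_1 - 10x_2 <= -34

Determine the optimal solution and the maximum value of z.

Vertices and z = -7x_1 + x_2:
  (0, 13/2) → z = 13/2
  (0, 17/5) → z = 17/5
  (31/9, 4/3) → z = -205/9

The optimum lies where x_1 = 0 and 6x_1 + 4x_2 = 26.
Solving simultaneously gives x_1 = 0, x_2 = 13/2.

x_1 = 0, x_2 = 13/2, maximum z = 13/2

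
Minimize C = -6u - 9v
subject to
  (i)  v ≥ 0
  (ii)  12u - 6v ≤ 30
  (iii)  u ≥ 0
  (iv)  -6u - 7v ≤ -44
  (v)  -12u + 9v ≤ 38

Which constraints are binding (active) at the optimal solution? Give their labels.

(ii) and (v)

Feasible corners and C = -6u - 9v:
  (79/20, 29/10) → C = -249/5
  (83/6, 68/3) → C = -287
  (65/69, 126/23) → C = -1264/23

The minimum is at (83/6, 68/3). Substituting into each constraint, equality holds for (ii) and (v); the remaining constraints have slack.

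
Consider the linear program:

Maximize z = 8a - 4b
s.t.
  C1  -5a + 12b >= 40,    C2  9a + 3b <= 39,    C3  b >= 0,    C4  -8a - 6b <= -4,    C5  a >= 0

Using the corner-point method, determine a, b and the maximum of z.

Vertices and z = 8a - 4b:
  (116/41, 185/41) → z = 188/41
  (0, 10/3) → z = -40/3
  (0, 13) → z = -52

At the optimal vertex, -5a + 12b = 40 and 9a + 3b = 39.
Solving simultaneously gives a = 116/41, b = 185/41.

a = 116/41, b = 185/41, maximum z = 188/41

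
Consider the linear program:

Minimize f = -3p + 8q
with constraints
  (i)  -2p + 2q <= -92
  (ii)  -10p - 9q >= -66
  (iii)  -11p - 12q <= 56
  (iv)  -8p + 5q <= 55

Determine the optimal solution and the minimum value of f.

p = 432/7, q = -1286/21, minimum f = -14176/21

Extreme points and f = -3p + 8q:
  (480/19, -394/19) → f = -4592/19
  (496/23, -562/23) → f = -5984/23
  (432/7, -1286/21) → f = -14176/21

The binding constraints are -10p - 9q = -66 and -11p - 12q = 56.
Solving simultaneously gives p = 432/7, q = -1286/21.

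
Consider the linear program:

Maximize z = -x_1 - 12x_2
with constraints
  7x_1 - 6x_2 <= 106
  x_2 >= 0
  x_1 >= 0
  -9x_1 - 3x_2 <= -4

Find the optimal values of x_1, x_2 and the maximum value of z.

Corner points and z = -x_1 - 12x_2:
  (106/7, 0) → z = -106/7
  (4/9, 0) → z = -4/9
  (0, 4/3) → z = -16
The feasible region is unbounded (it extends along (0, 1), (6, 7)), but z strictly decreases along every unbounded feasible direction, so there is no improving ray and the maximum is attained at a vertex.

x_1 = 4/9, x_2 = 0, maximum z = -4/9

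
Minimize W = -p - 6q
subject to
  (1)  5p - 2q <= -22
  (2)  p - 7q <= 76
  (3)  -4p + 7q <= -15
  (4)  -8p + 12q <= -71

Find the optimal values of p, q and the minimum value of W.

p = -203/22, q = -531/44, minimum W = 898/11

Corner points and W = -p - 6q:
  (-102/11, -134/11) → W = 906/11
  (-203/22, -531/44) → W = 898/11
  (-415/44, -537/44) → W = 3637/44

The binding constraints are 5p - 2q = -22 and -8p + 12q = -71.
Solving simultaneously gives p = -203/22, q = -531/44.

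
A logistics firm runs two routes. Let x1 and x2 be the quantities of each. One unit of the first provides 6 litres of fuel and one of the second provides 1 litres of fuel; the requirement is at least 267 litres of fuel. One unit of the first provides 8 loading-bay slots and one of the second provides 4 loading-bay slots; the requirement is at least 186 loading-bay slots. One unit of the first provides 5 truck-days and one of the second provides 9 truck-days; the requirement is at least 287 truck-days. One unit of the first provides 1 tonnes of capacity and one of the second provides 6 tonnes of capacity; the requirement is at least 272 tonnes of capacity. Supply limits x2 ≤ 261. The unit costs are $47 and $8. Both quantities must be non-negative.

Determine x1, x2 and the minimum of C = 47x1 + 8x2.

x1 = 38, x2 = 39, minimum C = 2098

Feasible corners and C = 47x1 + 8x2:
  (272, 0) → C = 12784
  (38, 39) → C = 2098
  (1, 261) → C = 2135
The feasible region is unbounded (it extends along (1, 0)), but C strictly increases along every unbounded feasible direction, so there is no improving ray and the minimum is attained at a vertex.

The binding constraints are 6x1 + x2 = 267 and x1 + 6x2 = 272.
Solving simultaneously gives x1 = 38, x2 = 39.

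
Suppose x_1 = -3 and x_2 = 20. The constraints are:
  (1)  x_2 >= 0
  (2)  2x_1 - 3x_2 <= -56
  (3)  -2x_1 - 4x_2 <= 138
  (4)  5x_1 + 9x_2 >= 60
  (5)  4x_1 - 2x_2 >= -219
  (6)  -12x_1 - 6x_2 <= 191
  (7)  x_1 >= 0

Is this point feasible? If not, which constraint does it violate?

not feasible — violates (7)

Constraint (7): x_1 = -3, which is not ≥ 0. All other constraints are satisfied.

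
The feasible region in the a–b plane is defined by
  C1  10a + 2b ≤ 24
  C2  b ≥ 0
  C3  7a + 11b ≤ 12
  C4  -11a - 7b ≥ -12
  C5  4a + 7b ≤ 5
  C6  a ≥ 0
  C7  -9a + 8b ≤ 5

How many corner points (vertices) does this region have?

The feasible vertices (each the meet of two boundaries and inside every other half-plane) are:
  (12/11, 0)
  (0, 0)
  (1, 1/7)
  (1/19, 13/19)
  (0, 5/8)

5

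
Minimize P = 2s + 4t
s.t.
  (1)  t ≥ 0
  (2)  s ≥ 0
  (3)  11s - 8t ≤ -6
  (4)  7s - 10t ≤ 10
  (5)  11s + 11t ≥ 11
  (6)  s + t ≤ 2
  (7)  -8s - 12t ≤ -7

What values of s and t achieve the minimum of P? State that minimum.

s = 2/19, t = 17/19, minimum P = 72/19

Corner points and P = 2s + 4t:
  (0, 1) → P = 4
  (0, 2) → P = 8
  (2/19, 17/19) → P = 72/19
  (10/19, 28/19) → P = 132/19

The optimum lies where 11s - 8t = -6 and 11s + 11t = 11.
Solving simultaneously gives s = 2/19, t = 17/19.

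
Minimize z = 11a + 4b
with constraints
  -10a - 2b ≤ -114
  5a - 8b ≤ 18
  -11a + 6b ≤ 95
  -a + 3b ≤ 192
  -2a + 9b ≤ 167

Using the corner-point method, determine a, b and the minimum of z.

Extreme points and z = 11a + 4b:
  (158/15, 13/3) → z = 666/5
  (346/47, 949/47) → z = 7602/47
  (1498/29, 871/29) → z = 19962/29

a = 158/15, b = 13/3, minimum z = 666/5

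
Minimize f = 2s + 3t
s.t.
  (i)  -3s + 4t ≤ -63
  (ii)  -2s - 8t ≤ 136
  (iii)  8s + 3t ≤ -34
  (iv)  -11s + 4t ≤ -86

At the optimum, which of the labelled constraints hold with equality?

(ii) and (iv)

Corner points and f = 2s + 3t:
  (68/29, -510/29) → f = -1394/29
  (3/2, -139/8) → f = -393/8
  (122/65, -1062/65) → f = -2942/65

The minimum is at (3/2, -139/8). Substituting into each constraint, equality holds for (ii) and (iv); the remaining constraints have slack.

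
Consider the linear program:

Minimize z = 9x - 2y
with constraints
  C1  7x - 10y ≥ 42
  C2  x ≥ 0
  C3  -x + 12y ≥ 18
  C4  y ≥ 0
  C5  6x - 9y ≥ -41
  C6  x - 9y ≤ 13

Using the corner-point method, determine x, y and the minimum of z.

x = 342/37, y = 84/37, minimum z = 2910/37

Feasible corners and z = 9x - 2y:
  (342/37, 84/37) → z = 2910/37
  (788/3, 539/3) → z = 6014/3
  (106, 31/3) → z = 2800/3
The feasible region is unbounded (it extends along (3, 2), (9, 1)), but z strictly increases along every unbounded feasible direction, so there is no improving ray and the minimum is attained at a vertex.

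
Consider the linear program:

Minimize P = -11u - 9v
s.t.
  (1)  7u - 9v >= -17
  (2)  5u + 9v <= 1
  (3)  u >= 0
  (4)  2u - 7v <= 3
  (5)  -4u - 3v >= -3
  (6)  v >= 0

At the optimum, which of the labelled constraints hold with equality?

Corner points and P = -11u - 9v:
  (0, 1/9) → P = -1
  (1/5, 0) → P = -11/5
  (0, 0) → P = 0

The minimum is at (1/5, 0). Substituting into each constraint, equality holds for (2) and (6); the remaining constraints have slack.

(2) and (6)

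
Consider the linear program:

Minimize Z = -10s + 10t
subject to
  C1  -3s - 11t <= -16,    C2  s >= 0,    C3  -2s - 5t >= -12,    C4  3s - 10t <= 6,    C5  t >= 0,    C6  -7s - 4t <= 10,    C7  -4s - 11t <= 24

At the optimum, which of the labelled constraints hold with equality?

C3 and C4

Corner points and Z = -10s + 10t:
  (0, 16/11) → Z = 160/11
  (226/63, 10/21) → Z = -280/9
  (0, 12/5) → Z = 24
  (30/7, 24/35) → Z = -36

The minimum is at (30/7, 24/35). Substituting into each constraint, equality holds for C3 and C4; the remaining constraints have slack.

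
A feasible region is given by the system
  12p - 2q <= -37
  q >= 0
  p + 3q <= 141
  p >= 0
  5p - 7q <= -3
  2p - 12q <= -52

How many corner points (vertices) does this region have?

Intersecting each pair of boundary lines and keeping only the points that satisfy every inequality leaves:
  (9/2, 91/2)
  (0, 37/2)
  (0, 47)

3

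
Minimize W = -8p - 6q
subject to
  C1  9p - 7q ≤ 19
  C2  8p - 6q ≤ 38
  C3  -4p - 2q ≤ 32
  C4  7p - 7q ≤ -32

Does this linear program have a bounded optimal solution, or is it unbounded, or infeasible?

unbounded

From the feasible point (76, 95), moving in the direction (-2, 4) keeps every constraint satisfied while W decreases without bound.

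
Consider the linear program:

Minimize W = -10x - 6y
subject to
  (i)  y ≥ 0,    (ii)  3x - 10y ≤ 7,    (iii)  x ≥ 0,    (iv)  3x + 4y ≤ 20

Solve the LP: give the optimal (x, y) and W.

Vertices and W = -10x - 6y:
  (7/3, 0) → W = -70/3
  (0, 0) → W = 0
  (38/7, 13/14) → W = -419/7
  (0, 5) → W = -30

x = 38/7, y = 13/14, minimum W = -419/7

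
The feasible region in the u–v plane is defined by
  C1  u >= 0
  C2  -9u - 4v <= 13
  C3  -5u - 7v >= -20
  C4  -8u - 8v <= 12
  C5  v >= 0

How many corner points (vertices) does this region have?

Intersecting each pair of boundary lines and keeping only the points that satisfy every inequality leaves:
  (0, 20/7)
  (0, 0)
  (4, 0)

3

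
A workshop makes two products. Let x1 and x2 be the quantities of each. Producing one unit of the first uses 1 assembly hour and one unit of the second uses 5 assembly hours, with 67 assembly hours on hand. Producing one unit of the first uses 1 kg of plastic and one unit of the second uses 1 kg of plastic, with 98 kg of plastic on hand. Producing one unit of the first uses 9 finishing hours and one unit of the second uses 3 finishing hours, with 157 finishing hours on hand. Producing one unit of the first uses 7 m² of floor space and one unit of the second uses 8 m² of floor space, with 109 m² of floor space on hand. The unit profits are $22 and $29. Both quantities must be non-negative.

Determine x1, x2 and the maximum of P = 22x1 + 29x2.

Corner points and P = 22x1 + 29x2:
  (0, 0) → P = 0
  (0, 67/5) → P = 1943/5
  (109/7, 0) → P = 2398/7
  (1/3, 40/3) → P = 394

x1 = 1/3, x2 = 40/3, maximum P = 394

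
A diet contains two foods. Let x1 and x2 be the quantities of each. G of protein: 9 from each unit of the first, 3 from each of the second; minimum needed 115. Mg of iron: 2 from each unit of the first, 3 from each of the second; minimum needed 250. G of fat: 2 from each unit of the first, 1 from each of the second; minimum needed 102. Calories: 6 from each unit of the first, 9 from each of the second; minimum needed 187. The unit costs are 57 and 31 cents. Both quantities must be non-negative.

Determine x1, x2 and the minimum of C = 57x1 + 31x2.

Feasible corners and C = 57x1 + 31x2:
  (0, 102) → C = 3162
  (125, 0) → C = 7125
  (14, 74) → C = 3092
The feasible region is unbounded (it extends along (0, 1), (1, 0)), but C strictly increases along every unbounded feasible direction, so there is no improving ray and the minimum is attained at a vertex.

The optimum lies where 2x1 + 3x2 = 250 and 2x1 + x2 = 102.
Solving simultaneously gives x1 = 14, x2 = 74.

x1 = 14, x2 = 74, minimum C = 3092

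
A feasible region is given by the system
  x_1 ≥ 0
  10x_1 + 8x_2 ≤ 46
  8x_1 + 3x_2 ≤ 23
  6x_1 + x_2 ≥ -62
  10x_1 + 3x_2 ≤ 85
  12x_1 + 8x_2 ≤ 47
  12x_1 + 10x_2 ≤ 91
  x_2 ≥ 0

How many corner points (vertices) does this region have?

Of the 28 pairwise boundary intersections, those satisfying every inequality are:
  (0, 23/4)
  (0, 0)
  (1/2, 41/8)
  (43/28, 25/7)
  (23/8, 0)

5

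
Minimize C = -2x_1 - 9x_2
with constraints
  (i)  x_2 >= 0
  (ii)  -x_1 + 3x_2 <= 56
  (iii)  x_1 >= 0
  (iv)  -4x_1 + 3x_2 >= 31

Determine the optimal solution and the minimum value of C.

x_1 = 25/3, x_2 = 193/9, minimum C = -629/3

Corner points and C = -2x_1 - 9x_2:
  (0, 56/3) → C = -168
  (25/3, 193/9) → C = -629/3
  (0, 31/3) → C = -93

At the optimal vertex, -x_1 + 3x_2 = 56 and -4x_1 + 3x_2 = 31.
Solving simultaneously gives x_1 = 25/3, x_2 = 193/9.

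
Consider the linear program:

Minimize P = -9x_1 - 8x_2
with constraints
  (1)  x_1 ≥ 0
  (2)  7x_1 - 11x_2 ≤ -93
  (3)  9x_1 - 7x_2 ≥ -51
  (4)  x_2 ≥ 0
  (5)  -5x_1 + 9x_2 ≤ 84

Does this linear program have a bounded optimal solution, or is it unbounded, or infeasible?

Vertices and P = -9x_1 - 8x_2:
  (9/5, 48/5) → P = -93
  (87/8, 123/8) → P = -1767/8
  (129/46, 501/46) → P = -5169/46
The feasible region has finitely many vertices and no improving ray; the minimum is -1767/8 at (87/8, 123/8).

bounded optimum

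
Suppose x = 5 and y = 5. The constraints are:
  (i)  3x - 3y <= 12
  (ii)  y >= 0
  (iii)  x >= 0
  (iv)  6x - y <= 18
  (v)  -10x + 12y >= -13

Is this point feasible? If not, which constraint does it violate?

Constraint (iv): 6x - y = 25, which is not ≤ 18. All other constraints are satisfied.

not feasible — violates (iv)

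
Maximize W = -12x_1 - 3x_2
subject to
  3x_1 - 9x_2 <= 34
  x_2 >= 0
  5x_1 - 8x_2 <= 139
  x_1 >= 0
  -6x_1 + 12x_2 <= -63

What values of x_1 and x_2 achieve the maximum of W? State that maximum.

The optimum lies where x_2 = 0 and -6x_1 + 12x_2 = -63.
Solving simultaneously gives x_1 = 21/2, x_2 = 0.

x_1 = 21/2, x_2 = 0, maximum W = -126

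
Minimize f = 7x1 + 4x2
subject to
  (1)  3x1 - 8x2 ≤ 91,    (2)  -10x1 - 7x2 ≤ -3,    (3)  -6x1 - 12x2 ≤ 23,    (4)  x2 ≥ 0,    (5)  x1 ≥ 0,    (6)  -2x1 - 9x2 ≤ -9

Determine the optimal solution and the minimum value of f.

Corner points and f = 7x1 + 4x2:
  (91/3, 0) → f = 637/3
  (9/2, 0) → f = 63/2
  (0, 1) → f = 4
The feasible region is unbounded (it extends along (0, 1), (8, 3)), but f strictly increases along every unbounded feasible direction, so there is no improving ray and the minimum is attained at a vertex.

x1 = 0, x2 = 1, minimum f = 4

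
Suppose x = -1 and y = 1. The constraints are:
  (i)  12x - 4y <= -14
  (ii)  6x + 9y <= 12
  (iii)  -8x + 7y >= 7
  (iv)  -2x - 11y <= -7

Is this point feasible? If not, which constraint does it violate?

(i): -16 ≤ -14 ✓
(ii): 3 ≤ 12 ✓
(iii): 15 ≥ 7 ✓
(iv): -9 ≤ -7 ✓

feasible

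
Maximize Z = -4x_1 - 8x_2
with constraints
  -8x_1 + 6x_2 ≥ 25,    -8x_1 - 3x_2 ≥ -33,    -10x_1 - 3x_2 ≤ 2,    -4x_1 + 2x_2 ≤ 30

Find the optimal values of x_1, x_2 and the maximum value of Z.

The optimum lies where -8x_1 + 6x_2 = 25 and -10x_1 - 3x_2 = 2.
Solving simultaneously gives x_1 = -29/28, x_2 = 39/14.

x_1 = -29/28, x_2 = 39/14, maximum Z = -127/7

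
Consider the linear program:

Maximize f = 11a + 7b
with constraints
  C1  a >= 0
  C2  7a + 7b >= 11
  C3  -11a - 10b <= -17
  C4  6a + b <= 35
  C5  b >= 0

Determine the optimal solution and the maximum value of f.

a = 0, b = 35, maximum f = 245

Vertices and f = 11a + 7b:
  (0, 17/10) → f = 119/10
  (0, 35) → f = 245
  (9/7, 2/7) → f = 113/7
  (11/7, 0) → f = 121/7
  (35/6, 0) → f = 385/6

The binding constraints are a = 0 and 6a + b = 35.
Solving simultaneously gives a = 0, b = 35.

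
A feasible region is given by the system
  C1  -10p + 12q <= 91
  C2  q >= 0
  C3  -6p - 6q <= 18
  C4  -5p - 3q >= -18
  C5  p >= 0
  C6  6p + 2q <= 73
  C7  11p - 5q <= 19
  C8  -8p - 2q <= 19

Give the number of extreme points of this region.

4

Pairwise boundary intersections that survive every other constraint:
  (0, 0)
  (19/11, 0)
  (0, 6)
  (147/58, 103/58)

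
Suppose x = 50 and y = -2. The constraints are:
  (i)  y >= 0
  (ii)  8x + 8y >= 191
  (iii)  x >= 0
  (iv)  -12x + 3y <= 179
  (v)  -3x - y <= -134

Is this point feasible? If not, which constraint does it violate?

not feasible — violates (i)

Constraint (i): y = -2, which is not ≥ 0. All other constraints are satisfied.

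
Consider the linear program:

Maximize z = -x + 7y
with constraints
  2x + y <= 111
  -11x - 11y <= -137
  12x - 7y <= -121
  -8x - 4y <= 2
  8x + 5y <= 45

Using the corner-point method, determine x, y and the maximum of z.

Extreme points and z = -x + 7y:
  (-285/22, 559/22) → z = 2099/11
  (-190/33, 601/33) → z = 4397/33
  (-95/4, 47) → z = 1411/4

x = -95/4, y = 47, maximum z = 1411/4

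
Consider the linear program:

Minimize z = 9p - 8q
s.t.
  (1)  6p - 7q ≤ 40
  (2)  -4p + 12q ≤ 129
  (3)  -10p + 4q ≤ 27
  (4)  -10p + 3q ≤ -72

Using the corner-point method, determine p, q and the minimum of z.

Feasible corners and z = 9p - 8q:
  (1383/44, 467/22) → z = 4975/44
  (96/13, 8/13) → z = 800/13
  (139/12, 263/18) → z = -455/36

p = 139/12, q = 263/18, minimum z = -455/36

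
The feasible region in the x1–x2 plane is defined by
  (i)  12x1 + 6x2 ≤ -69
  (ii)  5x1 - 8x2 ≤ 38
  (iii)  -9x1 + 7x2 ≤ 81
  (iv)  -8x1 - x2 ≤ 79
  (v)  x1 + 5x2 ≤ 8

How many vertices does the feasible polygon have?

4

Of the 10 pairwise boundary intersections, those satisfying every inequality are:
  (-18/7, -89/14)
  (-323/46, 117/46)
  (-198/23, -233/23)
  (-634/65, -63/65)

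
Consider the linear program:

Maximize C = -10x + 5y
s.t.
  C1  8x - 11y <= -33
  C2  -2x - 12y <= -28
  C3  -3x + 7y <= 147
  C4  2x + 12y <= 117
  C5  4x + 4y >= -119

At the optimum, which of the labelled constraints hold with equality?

C2 and C3

Extreme points and C = -10x + 5y:
  (-44/59, 145/59) → C = 1165/59
  (891/118, 501/59) → C = -1950/59
  (-784/25, 189/25) → C = 1757/5
  (-189/10, 129/10) → C = 507/2

The maximum is at (-784/25, 189/25). Substituting into each constraint, equality holds for C2 and C3; the remaining constraints have slack.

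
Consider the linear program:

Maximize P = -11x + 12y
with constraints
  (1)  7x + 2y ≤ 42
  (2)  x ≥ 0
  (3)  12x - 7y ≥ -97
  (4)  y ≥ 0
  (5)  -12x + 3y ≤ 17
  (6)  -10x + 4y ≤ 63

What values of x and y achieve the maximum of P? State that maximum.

Feasible corners and P = -11x + 12y:
  (6, 0) → P = -66
  (92/45, 623/45) → P = 6464/45
  (0, 0) → P = 0
  (0, 17/3) → P = 68

At the optimal vertex, 7x + 2y = 42 and -12x + 3y = 17.
Solving simultaneously gives x = 92/45, y = 623/45.

x = 92/45, y = 623/45, maximum P = 6464/45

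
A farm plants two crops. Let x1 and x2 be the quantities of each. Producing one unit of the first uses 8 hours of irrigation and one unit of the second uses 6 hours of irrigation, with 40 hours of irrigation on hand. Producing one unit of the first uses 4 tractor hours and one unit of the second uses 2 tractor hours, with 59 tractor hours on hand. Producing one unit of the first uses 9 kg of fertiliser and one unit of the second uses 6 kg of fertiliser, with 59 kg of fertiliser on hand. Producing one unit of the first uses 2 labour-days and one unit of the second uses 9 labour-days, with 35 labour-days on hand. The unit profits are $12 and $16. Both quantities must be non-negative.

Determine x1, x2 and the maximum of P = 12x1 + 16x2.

x1 = 5/2, x2 = 10/3, maximum P = 250/3

The optimum lies where 8x1 + 6x2 = 40 and 2x1 + 9x2 = 35.
Solving simultaneously gives x1 = 5/2, x2 = 10/3.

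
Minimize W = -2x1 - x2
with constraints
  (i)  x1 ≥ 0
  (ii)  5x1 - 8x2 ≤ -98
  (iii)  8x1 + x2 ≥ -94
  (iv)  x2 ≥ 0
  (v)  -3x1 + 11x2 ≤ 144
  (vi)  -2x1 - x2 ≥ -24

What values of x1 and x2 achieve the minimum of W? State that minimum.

x1 = 74/31, x2 = 426/31, minimum W = -574/31

Feasible corners and W = -2x1 - x2:
  (0, 49/4) → W = -49/4
  (0, 144/11) → W = -144/11
  (74/31, 426/31) → W = -574/31

The binding constraints are 5x1 - 8x2 = -98 and -3x1 + 11x2 = 144.
Solving simultaneously gives x1 = 74/31, x2 = 426/31.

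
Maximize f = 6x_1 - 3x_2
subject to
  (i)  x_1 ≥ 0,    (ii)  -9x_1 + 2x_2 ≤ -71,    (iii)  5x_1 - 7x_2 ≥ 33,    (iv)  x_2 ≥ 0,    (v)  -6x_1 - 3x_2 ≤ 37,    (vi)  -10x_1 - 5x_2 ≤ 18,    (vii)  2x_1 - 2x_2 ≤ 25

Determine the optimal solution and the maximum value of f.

Extreme points and f = 6x_1 - 3x_2:
  (431/53, 58/53) → f = 2412/53
  (71/9, 0) → f = 142/3
  (109/4, 59/4) → f = 477/4
  (25/2, 0) → f = 75

The optimum lies where 5x_1 - 7x_2 = 33 and 2x_1 - 2x_2 = 25.
Solving simultaneously gives x_1 = 109/4, x_2 = 59/4.

x_1 = 109/4, x_2 = 59/4, maximum f = 477/4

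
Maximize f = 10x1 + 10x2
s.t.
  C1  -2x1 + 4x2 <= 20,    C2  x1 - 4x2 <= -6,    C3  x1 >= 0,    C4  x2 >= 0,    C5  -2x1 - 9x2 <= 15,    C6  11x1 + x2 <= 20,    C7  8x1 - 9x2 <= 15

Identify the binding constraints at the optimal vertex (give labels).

C1 and C6

Vertices and f = 10x1 + 10x2:
  (0, 5) → f = 50
  (30/23, 130/23) → f = 1600/23
  (0, 3/2) → f = 15
  (74/45, 86/45) → f = 320/9

The maximum is at (30/23, 130/23). Substituting into each constraint, equality holds for C1 and C6; the remaining constraints have slack.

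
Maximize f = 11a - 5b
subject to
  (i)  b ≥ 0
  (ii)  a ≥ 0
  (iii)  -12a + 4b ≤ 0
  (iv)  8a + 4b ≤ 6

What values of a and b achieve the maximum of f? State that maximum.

a = 3/4, b = 0, maximum f = 33/4

Extreme points and f = 11a - 5b:
  (0, 0) → f = 0
  (3/4, 0) → f = 33/4
  (3/10, 9/10) → f = -6/5

At the optimal vertex, b = 0 and 8a + 4b = 6.
Solving simultaneously gives a = 3/4, b = 0.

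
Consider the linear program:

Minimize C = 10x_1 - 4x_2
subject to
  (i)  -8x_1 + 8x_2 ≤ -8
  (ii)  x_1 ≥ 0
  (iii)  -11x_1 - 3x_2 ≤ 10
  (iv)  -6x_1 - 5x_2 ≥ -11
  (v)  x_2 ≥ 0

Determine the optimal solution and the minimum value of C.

Feasible corners and C = 10x_1 - 4x_2:
  (16/11, 5/11) → C = 140/11
  (1, 0) → C = 10
  (11/6, 0) → C = 55/3

At the optimal vertex, -8x_1 + 8x_2 = -8 and x_2 = 0.
Solving simultaneously gives x_1 = 1, x_2 = 0.

x_1 = 1, x_2 = 0, minimum C = 10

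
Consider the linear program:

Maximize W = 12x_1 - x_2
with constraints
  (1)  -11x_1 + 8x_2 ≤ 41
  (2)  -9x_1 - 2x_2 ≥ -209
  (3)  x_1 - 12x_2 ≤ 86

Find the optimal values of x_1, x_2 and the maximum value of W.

x_1 = 268/11, x_2 = -113/22, maximum W = 595/2

Corner points and W = 12x_1 - x_2:
  (795/47, 1334/47) → W = 8206/47
  (-295/31, -987/124) → W = -13173/124
  (268/11, -113/22) → W = 595/2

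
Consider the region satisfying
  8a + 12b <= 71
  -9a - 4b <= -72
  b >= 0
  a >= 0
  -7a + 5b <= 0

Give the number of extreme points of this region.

Of the 10 pairwise boundary intersections, those satisfying every inequality are:
  (145/19, 63/76)
  (71/8, 0)
  (8, 0)

3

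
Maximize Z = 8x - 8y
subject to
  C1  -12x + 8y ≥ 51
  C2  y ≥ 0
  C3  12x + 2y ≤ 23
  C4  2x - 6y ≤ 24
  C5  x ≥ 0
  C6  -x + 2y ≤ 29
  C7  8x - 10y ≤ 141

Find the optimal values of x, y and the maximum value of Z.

x = 0, y = 51/8, maximum Z = -51

Extreme points and Z = 8x - 8y:
  (41/60, 37/5) → Z = -806/15
  (0, 51/8) → Z = -51
  (0, 23/2) → Z = -92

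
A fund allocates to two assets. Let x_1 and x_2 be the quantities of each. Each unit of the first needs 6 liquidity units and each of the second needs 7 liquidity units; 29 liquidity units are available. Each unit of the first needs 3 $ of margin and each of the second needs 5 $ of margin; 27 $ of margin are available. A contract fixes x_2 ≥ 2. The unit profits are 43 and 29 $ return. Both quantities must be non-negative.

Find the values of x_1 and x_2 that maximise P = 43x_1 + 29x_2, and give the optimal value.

Vertices and P = 43x_1 + 29x_2:
  (0, 29/7) → P = 841/7
  (0, 2) → P = 58
  (5/2, 2) → P = 331/2

At the optimal vertex, 6x_1 + 7x_2 = 29 and x_2 = 2.
Solving simultaneously gives x_1 = 5/2, x_2 = 2.

x_1 = 5/2, x_2 = 2, maximum P = 331/2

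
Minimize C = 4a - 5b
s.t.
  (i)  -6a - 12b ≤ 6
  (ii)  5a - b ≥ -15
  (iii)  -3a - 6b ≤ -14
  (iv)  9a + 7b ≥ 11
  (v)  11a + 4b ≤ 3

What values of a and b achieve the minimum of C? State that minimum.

a = -57/31, b = 180/31, minimum C = -1128/31

Feasible corners and C = 4a - 5b:
  (-47/22, 95/22) → C = -663/22
  (-57/31, 180/31) → C = -1128/31
  (-32/33, 31/11) → C = -593/33
  (-19/27, 145/54) → C = -877/54

The optimum lies where 5a - b = -15 and 11a + 4b = 3.
Solving simultaneously gives a = -57/31, b = 180/31.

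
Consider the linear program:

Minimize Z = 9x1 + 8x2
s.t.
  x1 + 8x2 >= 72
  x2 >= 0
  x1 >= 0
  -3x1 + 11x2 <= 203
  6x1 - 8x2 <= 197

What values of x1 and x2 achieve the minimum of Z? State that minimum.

x1 = 0, x2 = 9, minimum Z = 72

Vertices and Z = 9x1 + 8x2:
  (0, 9) → Z = 72
  (269/7, 235/56) → Z = 2656/7
  (0, 203/11) → Z = 1624/11
  (3791/42, 603/14) → Z = 16197/14

At the optimal vertex, x1 + 8x2 = 72 and x1 = 0.
Solving simultaneously gives x1 = 0, x2 = 9.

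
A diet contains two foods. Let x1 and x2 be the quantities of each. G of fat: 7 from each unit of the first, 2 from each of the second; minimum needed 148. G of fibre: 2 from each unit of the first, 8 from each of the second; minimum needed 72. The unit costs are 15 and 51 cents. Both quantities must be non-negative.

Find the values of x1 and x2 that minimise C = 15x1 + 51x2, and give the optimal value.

Extreme points and C = 15x1 + 51x2:
  (0, 74) → C = 3774
  (36, 0) → C = 540
  (20, 4) → C = 504
The feasible region is unbounded (it extends along (0, 1), (1, 0)), but C strictly increases along every unbounded feasible direction, so there is no improving ray and the minimum is attained at a vertex.

At the optimal vertex, 7x1 + 2x2 = 148 and 2x1 + 8x2 = 72.
Solving simultaneously gives x1 = 20, x2 = 4.

x1 = 20, x2 = 4, minimum C = 504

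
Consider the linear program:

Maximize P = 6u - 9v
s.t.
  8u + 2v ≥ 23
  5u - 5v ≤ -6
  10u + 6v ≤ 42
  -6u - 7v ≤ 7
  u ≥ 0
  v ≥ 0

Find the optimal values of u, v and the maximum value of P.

u = 103/50, v = 163/50, maximum P = -849/50

Vertices and P = 6u - 9v:
  (103/50, 163/50) → P = -849/50
  (27/14, 53/14) → P = -45/2
  (87/40, 27/8) → P = -693/40

The optimum lies where 8u + 2v = 23 and 5u - 5v = -6.
Solving simultaneously gives u = 103/50, v = 163/50.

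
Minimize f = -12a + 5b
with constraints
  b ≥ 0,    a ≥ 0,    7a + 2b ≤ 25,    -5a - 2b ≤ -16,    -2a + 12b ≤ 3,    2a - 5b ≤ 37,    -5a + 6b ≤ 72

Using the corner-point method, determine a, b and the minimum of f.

Feasible corners and f = -12a + 5b:
  (25/7, 0) → f = -300/7
  (16/5, 0) → f = -192/5
  (147/44, 71/88) → f = -3173/88
  (93/32, 47/64) → f = -1997/64

a = 25/7, b = 0, minimum f = -300/7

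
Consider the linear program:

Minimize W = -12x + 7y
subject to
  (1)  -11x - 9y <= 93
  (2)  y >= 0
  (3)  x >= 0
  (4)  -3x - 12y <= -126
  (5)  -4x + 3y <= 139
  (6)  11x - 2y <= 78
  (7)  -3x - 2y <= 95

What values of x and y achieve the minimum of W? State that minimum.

Vertices and W = -12x + 7y:
  (0, 21/2) → W = 147/2
  (0, 139/3) → W = 973/3
  (198/23, 192/23) → W = -1032/23
  (512/25, 1841/25) → W = 6743/25

At the optimal vertex, -3x - 12y = -126 and 11x - 2y = 78.
Solving simultaneously gives x = 198/23, y = 192/23.

x = 198/23, y = 192/23, minimum W = -1032/23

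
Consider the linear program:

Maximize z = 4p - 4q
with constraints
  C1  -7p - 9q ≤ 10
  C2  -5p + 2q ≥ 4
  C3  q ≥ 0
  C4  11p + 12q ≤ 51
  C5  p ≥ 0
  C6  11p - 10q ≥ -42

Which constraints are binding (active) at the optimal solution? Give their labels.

C2 and C5

Extreme points and z = 4p - 4q:
  (27/41, 299/82) → z = -490/41
  (0, 2) → z = -8
  (3/121, 93/22) → z = -2034/121
  (0, 21/5) → z = -84/5

The maximum is at (0, 2). Substituting into each constraint, equality holds for C2 and C5; the remaining constraints have slack.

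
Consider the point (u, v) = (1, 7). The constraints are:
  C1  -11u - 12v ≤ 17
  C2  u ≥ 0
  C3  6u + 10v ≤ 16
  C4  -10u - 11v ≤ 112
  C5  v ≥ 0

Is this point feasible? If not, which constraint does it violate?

Constraint C3: 6u + 10v = 76, which is not ≤ 16. All other constraints are satisfied.

not feasible — violates C3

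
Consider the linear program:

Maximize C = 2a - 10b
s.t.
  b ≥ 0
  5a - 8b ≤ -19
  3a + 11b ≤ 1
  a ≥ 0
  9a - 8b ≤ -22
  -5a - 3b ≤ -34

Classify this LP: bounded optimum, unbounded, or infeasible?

The boundaries a = 0 and -5a - 3b = -34 meet at (0, 34/3), but that point violates 3a + 11b ≤ 1. Every candidate vertex is excluded by some other constraint, so the feasible region is empty.

infeasible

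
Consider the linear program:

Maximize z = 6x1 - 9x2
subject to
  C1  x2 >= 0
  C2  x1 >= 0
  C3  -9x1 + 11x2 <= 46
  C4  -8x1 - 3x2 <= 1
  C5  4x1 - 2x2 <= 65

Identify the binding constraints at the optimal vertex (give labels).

C1 and C5

Extreme points and z = 6x1 - 9x2:
  (0, 0) → z = 0
  (65/4, 0) → z = 195/2
  (0, 46/11) → z = -414/11
  (807/26, 769/26) → z = -2079/26

The maximum is at (65/4, 0). Substituting into each constraint, equality holds for C1 and C5; the remaining constraints have slack.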